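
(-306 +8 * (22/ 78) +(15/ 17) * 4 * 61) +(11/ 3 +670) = 585.22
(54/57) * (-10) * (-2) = 360/19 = 18.95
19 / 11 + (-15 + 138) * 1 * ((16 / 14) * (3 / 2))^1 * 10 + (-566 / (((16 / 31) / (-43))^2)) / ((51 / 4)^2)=-35339033855 / 1602216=-22056.35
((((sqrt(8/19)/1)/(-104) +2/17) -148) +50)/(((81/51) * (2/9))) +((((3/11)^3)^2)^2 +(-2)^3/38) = -49649936889434083/178890417473097 -17 * sqrt(38)/5928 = -277.56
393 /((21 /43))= 5633 /7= 804.71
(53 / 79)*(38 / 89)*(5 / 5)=2014 / 7031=0.29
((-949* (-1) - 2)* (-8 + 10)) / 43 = 1894 / 43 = 44.05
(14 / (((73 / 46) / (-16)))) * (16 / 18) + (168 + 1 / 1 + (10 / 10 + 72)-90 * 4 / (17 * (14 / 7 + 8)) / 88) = 28628275 / 245718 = 116.51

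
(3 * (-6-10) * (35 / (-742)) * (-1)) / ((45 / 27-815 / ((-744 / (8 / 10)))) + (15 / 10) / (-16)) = -357120 / 386317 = -0.92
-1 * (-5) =5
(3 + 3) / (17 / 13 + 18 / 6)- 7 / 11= 233 / 308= 0.76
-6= -6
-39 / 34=-1.15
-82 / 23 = -3.57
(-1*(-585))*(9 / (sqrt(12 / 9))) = 5265*sqrt(3) / 2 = 4559.62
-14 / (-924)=1 / 66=0.02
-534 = -534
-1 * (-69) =69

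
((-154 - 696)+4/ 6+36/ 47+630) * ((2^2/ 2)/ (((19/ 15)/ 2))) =-32440/ 47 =-690.21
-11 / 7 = -1.57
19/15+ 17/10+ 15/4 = 403/60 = 6.72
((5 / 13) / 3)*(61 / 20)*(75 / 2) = 1525 / 104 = 14.66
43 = 43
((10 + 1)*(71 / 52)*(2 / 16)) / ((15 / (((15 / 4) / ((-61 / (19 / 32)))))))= -14839 / 3248128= -0.00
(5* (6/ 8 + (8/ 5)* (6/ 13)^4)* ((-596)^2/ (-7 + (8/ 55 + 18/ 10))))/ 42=-191252623595/ 27789853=-6882.10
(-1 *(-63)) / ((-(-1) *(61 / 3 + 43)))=189 / 190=0.99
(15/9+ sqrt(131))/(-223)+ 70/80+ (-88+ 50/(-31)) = -88.80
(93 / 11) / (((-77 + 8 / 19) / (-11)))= 589 / 485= 1.21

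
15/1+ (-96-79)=-160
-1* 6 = -6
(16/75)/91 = 16/6825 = 0.00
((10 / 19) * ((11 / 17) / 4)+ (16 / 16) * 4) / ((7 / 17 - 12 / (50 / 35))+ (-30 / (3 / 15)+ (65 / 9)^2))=-82215 / 2129824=-0.04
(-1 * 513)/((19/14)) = -378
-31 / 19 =-1.63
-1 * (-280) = 280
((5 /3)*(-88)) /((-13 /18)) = 2640 /13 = 203.08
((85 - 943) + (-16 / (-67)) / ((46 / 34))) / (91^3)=-1321906 / 1161252911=-0.00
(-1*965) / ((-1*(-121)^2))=965 / 14641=0.07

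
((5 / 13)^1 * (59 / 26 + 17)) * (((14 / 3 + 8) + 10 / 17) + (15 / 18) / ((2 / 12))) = 777385 / 5746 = 135.29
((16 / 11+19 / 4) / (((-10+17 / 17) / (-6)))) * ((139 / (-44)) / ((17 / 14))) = -88543 / 8228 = -10.76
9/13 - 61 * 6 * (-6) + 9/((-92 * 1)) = 2627127/1196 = 2196.59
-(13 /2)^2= -169 /4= -42.25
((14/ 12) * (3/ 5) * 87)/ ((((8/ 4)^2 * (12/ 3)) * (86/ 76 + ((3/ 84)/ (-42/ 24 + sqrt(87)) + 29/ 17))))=279221849067/ 208206909808 - 26162031 * sqrt(87)/ 130129318630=1.34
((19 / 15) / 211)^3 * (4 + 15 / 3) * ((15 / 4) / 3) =6859 / 2818179300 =0.00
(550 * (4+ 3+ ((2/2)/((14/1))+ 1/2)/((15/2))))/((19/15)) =408650/133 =3072.56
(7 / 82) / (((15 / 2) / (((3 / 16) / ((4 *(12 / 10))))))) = 7 / 15744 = 0.00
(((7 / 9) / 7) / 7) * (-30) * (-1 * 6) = 20 / 7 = 2.86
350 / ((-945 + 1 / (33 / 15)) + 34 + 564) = -1925 / 1906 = -1.01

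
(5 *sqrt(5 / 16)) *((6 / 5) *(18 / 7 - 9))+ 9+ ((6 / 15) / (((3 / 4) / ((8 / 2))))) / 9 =1247 / 135 - 135 *sqrt(5) / 14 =-12.33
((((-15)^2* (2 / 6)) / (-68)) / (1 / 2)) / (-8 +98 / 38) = 1425 / 3502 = 0.41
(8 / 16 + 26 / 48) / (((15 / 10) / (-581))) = -14525 / 36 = -403.47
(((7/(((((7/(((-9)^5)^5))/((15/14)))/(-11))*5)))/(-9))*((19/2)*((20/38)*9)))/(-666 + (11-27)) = 10768469815377788831553735/868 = 12406071215873028607780.80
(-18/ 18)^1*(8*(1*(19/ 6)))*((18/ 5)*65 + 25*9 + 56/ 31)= -1085660/ 93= -11673.76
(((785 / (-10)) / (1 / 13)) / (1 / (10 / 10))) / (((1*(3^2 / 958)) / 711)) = -77233481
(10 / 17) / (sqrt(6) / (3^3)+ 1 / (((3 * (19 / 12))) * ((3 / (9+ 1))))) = 307800 / 361063 - 16245 * sqrt(6) / 361063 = 0.74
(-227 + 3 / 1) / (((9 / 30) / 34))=-76160 / 3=-25386.67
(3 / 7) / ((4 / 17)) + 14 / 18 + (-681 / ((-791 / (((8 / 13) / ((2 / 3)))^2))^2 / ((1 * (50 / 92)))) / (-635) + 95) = 183403121520216125 / 1879145611011396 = 97.60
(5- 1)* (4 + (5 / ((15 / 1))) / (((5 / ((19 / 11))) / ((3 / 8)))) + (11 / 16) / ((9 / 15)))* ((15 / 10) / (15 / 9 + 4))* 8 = 41097 / 935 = 43.95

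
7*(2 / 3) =14 / 3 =4.67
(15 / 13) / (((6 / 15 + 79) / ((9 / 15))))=45 / 5161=0.01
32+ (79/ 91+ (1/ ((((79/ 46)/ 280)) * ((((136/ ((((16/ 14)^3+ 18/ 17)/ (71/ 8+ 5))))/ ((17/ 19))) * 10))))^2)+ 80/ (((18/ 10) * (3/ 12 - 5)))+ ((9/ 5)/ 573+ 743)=20366771067449742838499/ 26570612104571914015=766.51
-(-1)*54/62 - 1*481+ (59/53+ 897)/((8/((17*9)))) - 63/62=54860657/3286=16695.27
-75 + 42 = -33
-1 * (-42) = 42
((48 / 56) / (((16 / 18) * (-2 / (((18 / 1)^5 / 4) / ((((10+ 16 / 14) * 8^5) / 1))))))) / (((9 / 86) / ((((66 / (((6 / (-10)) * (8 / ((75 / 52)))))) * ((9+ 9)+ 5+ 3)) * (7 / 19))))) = 73316714625 / 64749568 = 1132.31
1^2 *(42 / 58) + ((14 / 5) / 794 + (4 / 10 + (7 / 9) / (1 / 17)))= 14.35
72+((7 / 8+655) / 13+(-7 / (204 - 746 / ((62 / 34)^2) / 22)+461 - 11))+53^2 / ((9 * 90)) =49693405979801 / 86290696440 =575.88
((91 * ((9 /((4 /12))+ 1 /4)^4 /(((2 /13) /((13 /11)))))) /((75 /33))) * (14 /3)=15196099506133 /19200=791463515.94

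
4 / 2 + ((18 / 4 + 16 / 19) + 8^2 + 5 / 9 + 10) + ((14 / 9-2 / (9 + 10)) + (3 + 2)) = 88.35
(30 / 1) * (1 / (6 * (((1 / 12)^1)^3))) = 8640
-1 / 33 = -0.03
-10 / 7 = -1.43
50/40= 5/4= 1.25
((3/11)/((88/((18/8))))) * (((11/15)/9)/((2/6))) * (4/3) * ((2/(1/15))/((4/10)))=15/88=0.17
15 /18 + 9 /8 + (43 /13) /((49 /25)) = 55739 /15288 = 3.65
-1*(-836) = 836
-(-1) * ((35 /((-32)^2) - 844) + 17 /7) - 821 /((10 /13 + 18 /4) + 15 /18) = -118940091 /121856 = -976.07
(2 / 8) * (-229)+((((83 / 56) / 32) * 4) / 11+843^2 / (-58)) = -1759218441 / 142912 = -12309.80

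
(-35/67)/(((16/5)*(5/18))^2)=-2835/4288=-0.66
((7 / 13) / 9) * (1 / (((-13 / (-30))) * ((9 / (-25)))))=-1750 / 4563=-0.38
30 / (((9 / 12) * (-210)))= -4 / 21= -0.19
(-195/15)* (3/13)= -3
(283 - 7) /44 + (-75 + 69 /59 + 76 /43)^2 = 368114874197 /70800059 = 5199.36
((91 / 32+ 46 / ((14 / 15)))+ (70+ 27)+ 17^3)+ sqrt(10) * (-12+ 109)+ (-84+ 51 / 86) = 97 * sqrt(10)+ 47955055 / 9632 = 5285.46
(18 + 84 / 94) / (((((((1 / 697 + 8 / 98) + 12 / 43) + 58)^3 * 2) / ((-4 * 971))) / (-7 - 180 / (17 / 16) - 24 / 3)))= 111918078909446340743230480 / 3288068449778248055992407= 34.04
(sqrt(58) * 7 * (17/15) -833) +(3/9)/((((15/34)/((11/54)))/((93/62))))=-674543/810 +119 * sqrt(58)/15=-772.35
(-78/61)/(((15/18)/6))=-2808/305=-9.21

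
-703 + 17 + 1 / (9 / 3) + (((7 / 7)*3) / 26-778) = -114157 / 78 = -1463.55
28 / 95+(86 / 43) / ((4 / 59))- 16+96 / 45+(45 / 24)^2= 354653 / 18240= 19.44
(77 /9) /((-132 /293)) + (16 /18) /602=-617303 /32508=-18.99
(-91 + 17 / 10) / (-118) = 893 / 1180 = 0.76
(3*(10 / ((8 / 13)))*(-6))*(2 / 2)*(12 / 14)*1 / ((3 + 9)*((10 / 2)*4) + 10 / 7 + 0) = -27 / 26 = -1.04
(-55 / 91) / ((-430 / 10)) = 0.01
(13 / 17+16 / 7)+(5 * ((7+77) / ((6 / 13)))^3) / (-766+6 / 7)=-482827721 / 12257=-39392.00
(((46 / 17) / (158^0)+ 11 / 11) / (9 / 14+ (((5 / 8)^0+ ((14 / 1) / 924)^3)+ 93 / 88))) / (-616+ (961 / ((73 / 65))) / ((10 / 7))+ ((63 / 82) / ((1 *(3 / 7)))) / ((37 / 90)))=-91171293444 / 840835787135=-0.11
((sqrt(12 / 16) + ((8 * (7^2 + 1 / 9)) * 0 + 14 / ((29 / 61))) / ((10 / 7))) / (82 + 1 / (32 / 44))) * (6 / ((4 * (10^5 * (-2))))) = -8967 / 4835750000-3 * sqrt(3) / 66700000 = -0.00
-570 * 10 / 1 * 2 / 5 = -2280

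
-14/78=-7/39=-0.18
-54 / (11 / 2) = -108 / 11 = -9.82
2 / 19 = 0.11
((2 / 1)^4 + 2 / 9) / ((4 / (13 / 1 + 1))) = 511 / 9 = 56.78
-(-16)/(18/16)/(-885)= -0.02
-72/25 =-2.88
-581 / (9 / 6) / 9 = -1162 / 27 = -43.04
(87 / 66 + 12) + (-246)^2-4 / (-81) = 107863333 / 1782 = 60529.37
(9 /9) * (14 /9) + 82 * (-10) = -7366 /9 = -818.44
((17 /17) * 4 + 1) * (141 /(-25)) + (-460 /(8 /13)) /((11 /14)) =-53876 /55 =-979.56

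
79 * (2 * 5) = 790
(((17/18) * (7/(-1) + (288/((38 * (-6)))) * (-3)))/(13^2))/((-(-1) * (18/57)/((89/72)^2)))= -8214077/94618368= -0.09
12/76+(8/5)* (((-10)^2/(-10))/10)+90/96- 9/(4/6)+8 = -6.00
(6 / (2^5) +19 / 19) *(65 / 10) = 7.72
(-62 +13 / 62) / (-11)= 3831 / 682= 5.62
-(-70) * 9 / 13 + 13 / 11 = 7099 / 143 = 49.64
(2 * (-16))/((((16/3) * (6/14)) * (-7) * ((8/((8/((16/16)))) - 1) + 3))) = 2/3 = 0.67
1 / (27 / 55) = 55 / 27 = 2.04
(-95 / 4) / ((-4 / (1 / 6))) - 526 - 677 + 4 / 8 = -115345 / 96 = -1201.51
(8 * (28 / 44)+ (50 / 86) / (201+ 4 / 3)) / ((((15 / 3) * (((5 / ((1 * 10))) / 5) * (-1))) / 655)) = -1915850110 / 287111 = -6672.86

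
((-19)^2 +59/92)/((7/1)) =4753/92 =51.66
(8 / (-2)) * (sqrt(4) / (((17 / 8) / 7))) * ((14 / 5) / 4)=-18.45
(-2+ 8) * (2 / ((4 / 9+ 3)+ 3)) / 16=27 / 232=0.12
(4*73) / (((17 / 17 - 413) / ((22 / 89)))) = -1606 / 9167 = -0.18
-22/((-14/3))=33/7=4.71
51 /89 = 0.57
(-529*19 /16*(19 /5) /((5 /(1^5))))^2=36469158961 /160000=227932.24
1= 1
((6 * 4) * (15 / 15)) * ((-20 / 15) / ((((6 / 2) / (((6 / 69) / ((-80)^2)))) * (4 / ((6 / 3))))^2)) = -1 / 6094080000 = -0.00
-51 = -51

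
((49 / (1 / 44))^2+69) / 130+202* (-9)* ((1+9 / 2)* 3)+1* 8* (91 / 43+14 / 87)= 562020371 / 97266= 5778.18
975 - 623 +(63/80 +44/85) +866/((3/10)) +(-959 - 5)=1857193/816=2275.97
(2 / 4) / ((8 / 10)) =5 / 8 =0.62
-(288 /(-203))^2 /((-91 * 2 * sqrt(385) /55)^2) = -0.00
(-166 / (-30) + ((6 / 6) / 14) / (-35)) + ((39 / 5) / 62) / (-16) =4027243 / 729120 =5.52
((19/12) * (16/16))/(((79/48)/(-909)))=-69084/79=-874.48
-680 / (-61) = 680 / 61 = 11.15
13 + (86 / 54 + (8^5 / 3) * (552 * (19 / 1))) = 114556942.59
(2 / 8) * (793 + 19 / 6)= 199.04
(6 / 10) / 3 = 1 / 5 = 0.20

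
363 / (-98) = -3.70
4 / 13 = 0.31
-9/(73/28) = -252/73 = -3.45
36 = 36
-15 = -15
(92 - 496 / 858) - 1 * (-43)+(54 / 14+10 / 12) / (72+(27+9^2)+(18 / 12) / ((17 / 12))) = 2485465271 / 18486468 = 134.45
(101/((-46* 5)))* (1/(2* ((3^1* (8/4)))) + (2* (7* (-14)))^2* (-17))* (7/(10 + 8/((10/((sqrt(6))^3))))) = -138516553525/263856 + 5540662141* sqrt(6)/21988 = 92266.19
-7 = -7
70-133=-63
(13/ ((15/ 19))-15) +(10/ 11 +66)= 11282/ 165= 68.38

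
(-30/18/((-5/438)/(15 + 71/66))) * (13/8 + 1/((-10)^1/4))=3795197/1320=2875.15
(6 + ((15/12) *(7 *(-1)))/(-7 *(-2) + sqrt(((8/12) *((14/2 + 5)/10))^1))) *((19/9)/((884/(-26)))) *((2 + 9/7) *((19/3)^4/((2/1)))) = -597237554899/677351808 - 284751385 *sqrt(5)/96764544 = -888.30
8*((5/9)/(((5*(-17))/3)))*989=-7912/51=-155.14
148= 148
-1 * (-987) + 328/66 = 32735/33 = 991.97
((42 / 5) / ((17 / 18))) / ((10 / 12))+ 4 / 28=32177 / 2975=10.82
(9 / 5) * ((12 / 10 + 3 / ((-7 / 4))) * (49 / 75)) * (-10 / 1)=756 / 125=6.05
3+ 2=5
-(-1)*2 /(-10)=-1 /5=-0.20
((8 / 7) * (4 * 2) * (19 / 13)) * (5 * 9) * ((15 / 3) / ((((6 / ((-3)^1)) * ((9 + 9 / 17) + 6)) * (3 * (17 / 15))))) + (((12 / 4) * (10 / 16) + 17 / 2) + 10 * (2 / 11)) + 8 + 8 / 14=-61717 / 8008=-7.71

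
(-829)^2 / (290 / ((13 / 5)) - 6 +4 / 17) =151880261 / 23376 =6497.27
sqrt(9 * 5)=3 * sqrt(5)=6.71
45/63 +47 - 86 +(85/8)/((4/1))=-7981/224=-35.63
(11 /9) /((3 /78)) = 286 /9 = 31.78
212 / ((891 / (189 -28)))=34132 / 891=38.31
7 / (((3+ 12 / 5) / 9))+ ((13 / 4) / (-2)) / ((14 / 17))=9.69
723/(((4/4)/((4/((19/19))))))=2892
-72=-72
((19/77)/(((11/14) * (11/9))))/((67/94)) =32148/89177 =0.36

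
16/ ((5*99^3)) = 16/ 4851495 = 0.00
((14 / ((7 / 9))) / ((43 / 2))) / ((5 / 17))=612 / 215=2.85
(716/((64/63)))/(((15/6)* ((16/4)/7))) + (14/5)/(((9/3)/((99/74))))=585627/1184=494.62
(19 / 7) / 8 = 19 / 56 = 0.34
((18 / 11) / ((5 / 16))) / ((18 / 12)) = 192 / 55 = 3.49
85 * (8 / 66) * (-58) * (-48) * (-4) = -1262080 / 11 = -114734.55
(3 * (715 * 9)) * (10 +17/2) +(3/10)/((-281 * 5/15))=501785208/1405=357142.50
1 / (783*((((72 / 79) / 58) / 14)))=553 / 486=1.14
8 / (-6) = -4 / 3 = -1.33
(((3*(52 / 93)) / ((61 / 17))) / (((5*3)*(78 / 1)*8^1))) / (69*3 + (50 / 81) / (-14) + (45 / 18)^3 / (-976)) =34272 / 142003416935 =0.00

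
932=932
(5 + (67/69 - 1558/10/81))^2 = 1421516209/86769225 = 16.38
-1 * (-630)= 630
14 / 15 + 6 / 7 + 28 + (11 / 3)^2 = 13619 / 315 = 43.23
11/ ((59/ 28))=308/ 59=5.22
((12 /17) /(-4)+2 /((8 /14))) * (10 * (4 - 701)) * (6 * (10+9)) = -2640810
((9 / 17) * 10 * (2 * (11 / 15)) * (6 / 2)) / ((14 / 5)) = 990 / 119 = 8.32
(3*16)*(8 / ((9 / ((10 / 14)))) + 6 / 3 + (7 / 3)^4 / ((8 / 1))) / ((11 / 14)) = 115036 / 297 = 387.33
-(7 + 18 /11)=-95 /11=-8.64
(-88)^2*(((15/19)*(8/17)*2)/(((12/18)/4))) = 11151360/323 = 34524.33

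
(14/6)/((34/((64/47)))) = 224/2397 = 0.09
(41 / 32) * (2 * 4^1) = 41 / 4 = 10.25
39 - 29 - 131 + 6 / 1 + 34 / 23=-113.52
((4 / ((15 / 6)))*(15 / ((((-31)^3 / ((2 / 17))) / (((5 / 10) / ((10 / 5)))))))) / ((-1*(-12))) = -1 / 506447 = -0.00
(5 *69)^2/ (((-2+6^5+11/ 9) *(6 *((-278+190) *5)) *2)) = -71415/ 24631904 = -0.00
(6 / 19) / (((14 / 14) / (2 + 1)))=18 / 19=0.95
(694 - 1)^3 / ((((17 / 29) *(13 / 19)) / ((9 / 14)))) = 235773924309 / 442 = 533425168.12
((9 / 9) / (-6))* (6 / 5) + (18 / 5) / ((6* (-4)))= -7 / 20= -0.35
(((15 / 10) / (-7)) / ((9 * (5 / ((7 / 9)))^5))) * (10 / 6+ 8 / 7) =-20237 / 3321506250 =-0.00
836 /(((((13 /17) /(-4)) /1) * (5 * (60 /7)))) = -99484 /975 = -102.03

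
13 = 13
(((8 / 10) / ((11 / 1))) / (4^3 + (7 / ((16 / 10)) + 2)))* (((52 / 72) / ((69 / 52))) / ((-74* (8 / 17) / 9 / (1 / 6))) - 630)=-154411186 / 237160935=-0.65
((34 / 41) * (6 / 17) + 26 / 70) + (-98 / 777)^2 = 12023173 / 17680635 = 0.68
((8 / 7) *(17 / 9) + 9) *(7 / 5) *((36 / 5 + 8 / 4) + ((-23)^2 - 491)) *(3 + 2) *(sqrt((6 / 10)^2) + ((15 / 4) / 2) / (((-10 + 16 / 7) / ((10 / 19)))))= 7048907 / 4050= 1740.47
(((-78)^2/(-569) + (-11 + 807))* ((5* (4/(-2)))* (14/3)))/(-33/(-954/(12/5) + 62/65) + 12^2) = -1612453418800/6339485619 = -254.35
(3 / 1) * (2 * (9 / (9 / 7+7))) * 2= 378 / 29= 13.03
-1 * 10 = -10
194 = 194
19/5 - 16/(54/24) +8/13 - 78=-80.70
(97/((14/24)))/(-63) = -388/147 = -2.64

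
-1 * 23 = -23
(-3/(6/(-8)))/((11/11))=4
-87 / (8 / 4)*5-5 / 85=-7397 / 34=-217.56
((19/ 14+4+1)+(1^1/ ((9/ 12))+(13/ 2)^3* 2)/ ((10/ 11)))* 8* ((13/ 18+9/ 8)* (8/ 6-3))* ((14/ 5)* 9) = -68372507/ 180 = -379847.26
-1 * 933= -933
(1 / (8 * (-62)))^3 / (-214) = 1 / 26113122304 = 0.00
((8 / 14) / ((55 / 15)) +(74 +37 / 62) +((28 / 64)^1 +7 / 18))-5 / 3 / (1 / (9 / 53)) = 1371710993 / 18217584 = 75.30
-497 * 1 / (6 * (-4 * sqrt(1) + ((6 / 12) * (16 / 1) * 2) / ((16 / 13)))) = -497 / 54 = -9.20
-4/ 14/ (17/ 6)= -0.10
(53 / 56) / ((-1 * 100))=-53 / 5600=-0.01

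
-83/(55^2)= -83/3025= -0.03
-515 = -515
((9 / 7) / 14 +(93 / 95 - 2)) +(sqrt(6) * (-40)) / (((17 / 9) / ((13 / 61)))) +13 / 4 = -8.73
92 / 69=4 / 3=1.33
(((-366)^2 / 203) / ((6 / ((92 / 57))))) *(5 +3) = 5477312 / 3857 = 1420.10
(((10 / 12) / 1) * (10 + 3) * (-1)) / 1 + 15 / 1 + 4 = 49 / 6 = 8.17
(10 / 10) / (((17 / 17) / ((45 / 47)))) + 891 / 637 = 2.36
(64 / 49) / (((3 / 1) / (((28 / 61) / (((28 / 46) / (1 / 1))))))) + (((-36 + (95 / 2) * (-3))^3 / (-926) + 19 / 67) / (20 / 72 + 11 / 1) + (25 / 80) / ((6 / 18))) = 70457843316095 / 129068702448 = 545.89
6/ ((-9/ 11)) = -7.33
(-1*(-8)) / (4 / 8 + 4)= 16 / 9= 1.78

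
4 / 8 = 1 / 2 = 0.50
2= 2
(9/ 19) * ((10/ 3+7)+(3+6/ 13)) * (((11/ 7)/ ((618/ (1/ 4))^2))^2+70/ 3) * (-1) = -11484682965202116389/ 75324394381436928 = -152.47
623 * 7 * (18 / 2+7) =69776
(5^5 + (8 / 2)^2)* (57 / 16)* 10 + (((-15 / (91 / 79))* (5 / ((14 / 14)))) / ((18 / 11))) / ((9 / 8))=2198774345 / 19656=111862.76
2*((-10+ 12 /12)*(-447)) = 8046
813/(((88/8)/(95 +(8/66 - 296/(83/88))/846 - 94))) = 197551141/4248189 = 46.50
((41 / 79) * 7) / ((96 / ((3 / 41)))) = 7 / 2528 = 0.00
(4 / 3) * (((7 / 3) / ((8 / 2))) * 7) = 49 / 9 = 5.44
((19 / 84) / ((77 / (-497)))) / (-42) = 1349 / 38808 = 0.03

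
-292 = -292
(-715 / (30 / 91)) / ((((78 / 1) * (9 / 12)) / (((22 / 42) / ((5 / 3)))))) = -11.65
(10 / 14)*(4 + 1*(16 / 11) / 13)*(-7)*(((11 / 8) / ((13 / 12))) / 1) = -4410 / 169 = -26.09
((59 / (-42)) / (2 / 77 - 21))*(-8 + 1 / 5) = -8437 / 16150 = -0.52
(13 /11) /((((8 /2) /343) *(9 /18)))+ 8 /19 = 84897 /418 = 203.10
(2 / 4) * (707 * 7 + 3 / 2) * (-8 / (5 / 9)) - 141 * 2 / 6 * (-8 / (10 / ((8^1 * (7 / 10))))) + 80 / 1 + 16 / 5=-883746 / 25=-35349.84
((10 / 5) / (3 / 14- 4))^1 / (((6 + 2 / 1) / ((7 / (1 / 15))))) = -735 / 106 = -6.93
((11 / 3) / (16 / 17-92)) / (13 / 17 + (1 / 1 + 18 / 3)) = -289 / 55728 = -0.01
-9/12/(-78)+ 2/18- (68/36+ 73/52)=-2969/936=-3.17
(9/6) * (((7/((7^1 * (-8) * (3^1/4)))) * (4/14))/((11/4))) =-2/77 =-0.03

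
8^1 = 8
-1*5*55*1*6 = -1650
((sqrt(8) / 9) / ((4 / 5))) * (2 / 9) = 5 * sqrt(2) / 81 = 0.09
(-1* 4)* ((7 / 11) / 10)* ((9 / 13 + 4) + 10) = -2674 / 715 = -3.74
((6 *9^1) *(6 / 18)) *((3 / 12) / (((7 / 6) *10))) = 27 / 70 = 0.39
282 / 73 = 3.86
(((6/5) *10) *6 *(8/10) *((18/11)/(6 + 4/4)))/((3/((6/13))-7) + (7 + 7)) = 384/385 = 1.00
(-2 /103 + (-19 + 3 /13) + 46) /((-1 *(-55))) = 36436 /73645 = 0.49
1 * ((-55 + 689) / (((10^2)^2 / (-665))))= -42161 / 1000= -42.16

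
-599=-599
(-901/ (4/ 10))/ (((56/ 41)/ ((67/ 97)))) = -1139.10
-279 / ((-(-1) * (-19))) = 279 / 19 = 14.68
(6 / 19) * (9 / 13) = 54 / 247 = 0.22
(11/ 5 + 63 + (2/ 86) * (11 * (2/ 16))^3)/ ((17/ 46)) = 165229033/ 935680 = 176.59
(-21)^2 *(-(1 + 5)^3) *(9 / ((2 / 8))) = -3429216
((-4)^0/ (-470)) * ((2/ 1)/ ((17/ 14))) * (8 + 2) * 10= -280/ 799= -0.35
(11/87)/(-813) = -11/70731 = -0.00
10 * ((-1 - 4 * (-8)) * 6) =1860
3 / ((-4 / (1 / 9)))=-1 / 12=-0.08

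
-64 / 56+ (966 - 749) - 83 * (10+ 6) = -7785 / 7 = -1112.14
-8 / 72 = -1 / 9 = -0.11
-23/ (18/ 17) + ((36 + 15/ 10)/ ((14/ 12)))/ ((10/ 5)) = -356/ 63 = -5.65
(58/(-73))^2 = 3364/5329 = 0.63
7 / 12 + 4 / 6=5 / 4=1.25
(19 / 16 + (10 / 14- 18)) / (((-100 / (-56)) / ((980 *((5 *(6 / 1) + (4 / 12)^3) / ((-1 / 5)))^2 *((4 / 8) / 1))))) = -96846128645 / 972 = -99635934.82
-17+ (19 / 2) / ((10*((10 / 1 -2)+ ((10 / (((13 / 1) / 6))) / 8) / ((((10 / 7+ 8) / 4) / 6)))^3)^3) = -520052150009120235285497244838883 / 30591302941740901619229529088000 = -17.00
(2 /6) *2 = 2 /3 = 0.67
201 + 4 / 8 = 403 / 2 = 201.50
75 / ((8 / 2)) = 75 / 4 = 18.75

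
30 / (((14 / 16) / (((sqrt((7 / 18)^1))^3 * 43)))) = 860 * sqrt(14) / 9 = 357.54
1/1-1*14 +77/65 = -768/65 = -11.82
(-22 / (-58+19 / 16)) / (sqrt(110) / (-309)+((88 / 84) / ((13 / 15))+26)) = 150117968 * sqrt(110) / 88680921346119+420706430144 / 29560307115373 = 0.01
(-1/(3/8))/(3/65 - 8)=520/1551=0.34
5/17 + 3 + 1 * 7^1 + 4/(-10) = 841/85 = 9.89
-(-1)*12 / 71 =12 / 71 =0.17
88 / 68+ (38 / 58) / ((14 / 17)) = 14423 / 6902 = 2.09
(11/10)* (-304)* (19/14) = -15884/35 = -453.83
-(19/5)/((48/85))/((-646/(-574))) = -287/48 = -5.98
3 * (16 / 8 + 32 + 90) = 372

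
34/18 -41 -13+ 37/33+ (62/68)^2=-5740349/114444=-50.16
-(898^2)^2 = -650287411216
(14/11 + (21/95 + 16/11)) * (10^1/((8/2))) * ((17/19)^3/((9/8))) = 20182604/4300593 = 4.69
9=9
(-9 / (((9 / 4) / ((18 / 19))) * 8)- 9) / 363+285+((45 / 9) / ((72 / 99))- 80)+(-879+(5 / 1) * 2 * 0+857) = 3491701 / 18392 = 189.85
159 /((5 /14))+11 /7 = 15637 /35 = 446.77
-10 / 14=-5 / 7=-0.71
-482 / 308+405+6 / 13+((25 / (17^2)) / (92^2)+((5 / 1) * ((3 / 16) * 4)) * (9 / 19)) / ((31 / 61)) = 587537130358587 / 1442191294544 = 407.39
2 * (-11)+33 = 11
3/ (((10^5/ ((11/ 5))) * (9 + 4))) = 33/ 6500000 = 0.00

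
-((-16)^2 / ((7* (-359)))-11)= 27899 / 2513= 11.10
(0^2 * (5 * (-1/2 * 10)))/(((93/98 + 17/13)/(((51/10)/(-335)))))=0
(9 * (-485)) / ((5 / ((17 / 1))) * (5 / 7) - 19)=519435 / 2236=232.31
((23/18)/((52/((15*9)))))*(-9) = -3105/104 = -29.86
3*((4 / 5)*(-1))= -12 / 5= -2.40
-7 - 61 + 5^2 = -43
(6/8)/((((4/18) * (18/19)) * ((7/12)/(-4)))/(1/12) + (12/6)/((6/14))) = 171/980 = 0.17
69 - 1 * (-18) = 87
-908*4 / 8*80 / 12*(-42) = 127120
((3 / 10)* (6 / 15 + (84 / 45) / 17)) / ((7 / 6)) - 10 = -5872 / 595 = -9.87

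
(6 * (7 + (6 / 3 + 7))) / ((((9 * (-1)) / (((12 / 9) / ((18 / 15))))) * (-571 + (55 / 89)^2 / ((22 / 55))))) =5069440 / 243827739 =0.02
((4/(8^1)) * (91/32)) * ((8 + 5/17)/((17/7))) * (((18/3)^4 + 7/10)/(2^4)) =1164657039/2959360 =393.55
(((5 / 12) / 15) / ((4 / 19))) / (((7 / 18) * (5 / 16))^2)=10944 / 1225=8.93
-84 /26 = -42 /13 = -3.23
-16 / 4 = -4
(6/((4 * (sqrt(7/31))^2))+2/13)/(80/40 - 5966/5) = -6185/1083992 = -0.01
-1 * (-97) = 97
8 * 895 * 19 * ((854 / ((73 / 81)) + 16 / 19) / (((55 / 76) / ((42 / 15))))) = 499207803.03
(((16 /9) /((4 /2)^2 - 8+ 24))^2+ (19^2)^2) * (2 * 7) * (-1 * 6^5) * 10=-709363310208 /5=-141872662041.60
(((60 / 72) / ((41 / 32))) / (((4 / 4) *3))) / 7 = 80 / 2583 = 0.03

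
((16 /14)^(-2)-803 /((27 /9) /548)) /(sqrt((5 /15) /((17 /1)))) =-28162669 * sqrt(51) /192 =-1047508.78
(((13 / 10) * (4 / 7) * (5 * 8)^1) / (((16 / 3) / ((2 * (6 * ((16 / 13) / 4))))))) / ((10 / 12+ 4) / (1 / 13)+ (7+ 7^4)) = 864 / 103775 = 0.01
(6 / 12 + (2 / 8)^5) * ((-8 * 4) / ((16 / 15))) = -7695 / 512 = -15.03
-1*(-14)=14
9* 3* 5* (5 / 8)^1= 675 / 8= 84.38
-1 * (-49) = 49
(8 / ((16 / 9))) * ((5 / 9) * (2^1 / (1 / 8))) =40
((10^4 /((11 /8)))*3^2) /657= 80000 /803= 99.63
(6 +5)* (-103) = -1133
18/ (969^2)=2/ 104329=0.00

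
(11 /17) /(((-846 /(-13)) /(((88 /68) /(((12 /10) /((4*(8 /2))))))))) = 62920 /366741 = 0.17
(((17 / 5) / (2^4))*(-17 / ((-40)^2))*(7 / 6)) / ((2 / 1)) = -2023 / 1536000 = -0.00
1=1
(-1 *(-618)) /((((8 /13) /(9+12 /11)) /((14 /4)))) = 3121209 /88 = 35468.28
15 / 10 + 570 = 1143 / 2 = 571.50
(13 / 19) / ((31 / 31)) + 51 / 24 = 427 / 152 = 2.81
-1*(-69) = 69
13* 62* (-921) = -742326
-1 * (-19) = 19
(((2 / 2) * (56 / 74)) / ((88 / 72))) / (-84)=-3 / 407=-0.01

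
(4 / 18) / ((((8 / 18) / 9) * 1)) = 9 / 2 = 4.50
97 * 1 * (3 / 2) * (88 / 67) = 12804 / 67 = 191.10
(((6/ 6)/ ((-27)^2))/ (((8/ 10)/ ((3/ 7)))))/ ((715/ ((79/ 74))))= 79/ 71999928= 0.00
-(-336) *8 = 2688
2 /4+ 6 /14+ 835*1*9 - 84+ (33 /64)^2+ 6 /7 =213120455 /28672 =7433.05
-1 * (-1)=1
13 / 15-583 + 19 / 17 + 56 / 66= -1627369 / 2805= -580.17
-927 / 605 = -1.53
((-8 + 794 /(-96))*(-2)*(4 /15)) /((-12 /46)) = -17963 /540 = -33.26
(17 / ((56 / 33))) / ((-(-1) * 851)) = 561 / 47656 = 0.01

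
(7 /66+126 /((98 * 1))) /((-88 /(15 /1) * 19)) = -3215 /257488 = -0.01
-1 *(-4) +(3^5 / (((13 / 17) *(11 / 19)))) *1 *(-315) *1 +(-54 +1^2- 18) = -24733616 / 143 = -172962.35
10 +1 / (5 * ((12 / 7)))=607 / 60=10.12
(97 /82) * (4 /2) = 97 /41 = 2.37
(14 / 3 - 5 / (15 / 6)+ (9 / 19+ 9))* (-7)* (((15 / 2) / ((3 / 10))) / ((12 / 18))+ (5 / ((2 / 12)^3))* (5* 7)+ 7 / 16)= -3215560.86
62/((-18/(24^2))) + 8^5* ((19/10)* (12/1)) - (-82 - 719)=3729637/5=745927.40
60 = 60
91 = 91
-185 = -185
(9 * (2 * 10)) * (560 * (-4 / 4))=-100800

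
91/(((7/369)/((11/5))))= 52767/5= 10553.40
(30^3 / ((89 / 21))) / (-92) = -141750 / 2047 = -69.25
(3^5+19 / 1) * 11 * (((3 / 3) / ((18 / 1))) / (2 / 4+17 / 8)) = 11528 / 189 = 60.99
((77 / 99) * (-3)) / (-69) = 0.03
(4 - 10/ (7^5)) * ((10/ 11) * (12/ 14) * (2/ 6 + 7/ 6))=6049620/ 1294139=4.67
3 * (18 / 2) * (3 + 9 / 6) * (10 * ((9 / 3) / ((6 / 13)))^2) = 205335 / 4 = 51333.75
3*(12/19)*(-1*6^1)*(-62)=13392/19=704.84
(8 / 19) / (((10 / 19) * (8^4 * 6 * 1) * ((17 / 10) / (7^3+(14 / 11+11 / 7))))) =13315 / 2010624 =0.01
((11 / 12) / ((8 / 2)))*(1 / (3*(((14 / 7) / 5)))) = 0.19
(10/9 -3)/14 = -17/126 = -0.13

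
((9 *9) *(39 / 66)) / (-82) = -1053 / 1804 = -0.58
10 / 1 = 10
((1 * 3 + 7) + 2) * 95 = 1140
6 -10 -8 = -12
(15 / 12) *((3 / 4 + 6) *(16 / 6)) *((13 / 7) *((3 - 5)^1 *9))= -5265 / 7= -752.14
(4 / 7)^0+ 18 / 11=29 / 11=2.64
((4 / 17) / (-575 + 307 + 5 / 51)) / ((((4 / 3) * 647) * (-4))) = 9 / 35359844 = 0.00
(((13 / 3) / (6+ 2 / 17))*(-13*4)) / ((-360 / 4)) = 221 / 540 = 0.41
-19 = -19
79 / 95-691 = -65566 / 95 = -690.17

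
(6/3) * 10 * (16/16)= 20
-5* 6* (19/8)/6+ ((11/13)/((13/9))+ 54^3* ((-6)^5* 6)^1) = -9932657814431/1352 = -7346640395.29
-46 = -46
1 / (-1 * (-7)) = 1 / 7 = 0.14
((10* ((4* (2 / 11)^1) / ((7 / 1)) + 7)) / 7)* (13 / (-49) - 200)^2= 526733480430 / 1294139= 407014.61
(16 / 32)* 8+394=398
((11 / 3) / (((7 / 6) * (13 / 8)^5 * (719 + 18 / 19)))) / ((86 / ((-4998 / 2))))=-2444918784 / 218393428721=-0.01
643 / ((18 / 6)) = 643 / 3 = 214.33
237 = 237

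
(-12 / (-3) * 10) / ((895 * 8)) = 1 / 179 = 0.01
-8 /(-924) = 2 /231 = 0.01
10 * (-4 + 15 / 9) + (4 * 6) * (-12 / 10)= -782 / 15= -52.13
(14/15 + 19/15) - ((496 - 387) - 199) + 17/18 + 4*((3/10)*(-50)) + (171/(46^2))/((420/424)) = 5536619/166635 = 33.23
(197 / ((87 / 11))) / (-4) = -2167 / 348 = -6.23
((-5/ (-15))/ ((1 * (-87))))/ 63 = -1/ 16443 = -0.00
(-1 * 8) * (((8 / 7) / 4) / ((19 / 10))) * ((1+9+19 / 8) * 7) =-1980 / 19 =-104.21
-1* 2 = -2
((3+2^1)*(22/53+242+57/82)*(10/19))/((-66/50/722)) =-25093228750/71709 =-349931.37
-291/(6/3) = -291/2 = -145.50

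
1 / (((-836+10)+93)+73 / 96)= -0.00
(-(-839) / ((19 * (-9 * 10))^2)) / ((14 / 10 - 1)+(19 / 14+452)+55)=5873 / 10413597330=0.00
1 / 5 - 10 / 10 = -4 / 5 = -0.80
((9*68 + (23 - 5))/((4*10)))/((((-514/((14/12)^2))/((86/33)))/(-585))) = 2876055/45232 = 63.58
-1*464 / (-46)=232 / 23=10.09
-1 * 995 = -995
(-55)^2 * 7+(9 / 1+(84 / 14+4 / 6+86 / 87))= 614558 / 29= 21191.66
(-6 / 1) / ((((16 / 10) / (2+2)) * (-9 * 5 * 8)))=1 / 24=0.04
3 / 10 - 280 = -2797 / 10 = -279.70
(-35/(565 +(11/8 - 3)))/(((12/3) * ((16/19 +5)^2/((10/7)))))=-36100/55530747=-0.00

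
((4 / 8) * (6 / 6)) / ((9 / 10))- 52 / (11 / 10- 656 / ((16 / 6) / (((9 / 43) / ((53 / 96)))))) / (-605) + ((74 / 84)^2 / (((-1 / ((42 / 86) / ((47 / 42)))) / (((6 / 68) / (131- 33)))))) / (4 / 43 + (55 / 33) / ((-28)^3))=20400894674877589 / 37002243371233833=0.55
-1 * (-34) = 34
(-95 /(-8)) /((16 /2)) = 95 /64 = 1.48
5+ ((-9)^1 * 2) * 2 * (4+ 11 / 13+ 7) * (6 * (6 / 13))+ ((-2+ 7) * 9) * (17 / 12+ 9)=-478081 / 676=-707.22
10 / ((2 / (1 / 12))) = 5 / 12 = 0.42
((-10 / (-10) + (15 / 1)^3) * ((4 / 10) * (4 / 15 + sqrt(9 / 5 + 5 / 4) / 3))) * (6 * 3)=162048 / 25 + 20256 * sqrt(305) / 25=20632.15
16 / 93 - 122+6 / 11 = -124072 / 1023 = -121.28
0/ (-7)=0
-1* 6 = -6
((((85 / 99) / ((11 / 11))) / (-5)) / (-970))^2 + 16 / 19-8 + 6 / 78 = -16128859742717 / 2277774942300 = -7.08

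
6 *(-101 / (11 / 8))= -4848 / 11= -440.73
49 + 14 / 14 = 50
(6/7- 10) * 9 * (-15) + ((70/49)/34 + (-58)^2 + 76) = 4674.33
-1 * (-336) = 336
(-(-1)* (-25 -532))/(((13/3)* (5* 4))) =-1671/260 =-6.43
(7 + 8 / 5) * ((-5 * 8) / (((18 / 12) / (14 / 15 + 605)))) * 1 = -6253232 / 45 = -138960.71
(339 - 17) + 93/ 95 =30683/ 95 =322.98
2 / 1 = 2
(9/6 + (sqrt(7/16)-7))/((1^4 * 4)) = -11/8 + sqrt(7)/16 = -1.21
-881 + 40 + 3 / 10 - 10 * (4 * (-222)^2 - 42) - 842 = -19726227 / 10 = -1972622.70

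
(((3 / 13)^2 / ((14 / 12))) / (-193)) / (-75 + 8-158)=6 / 5707975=0.00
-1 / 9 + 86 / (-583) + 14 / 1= 72101 / 5247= 13.74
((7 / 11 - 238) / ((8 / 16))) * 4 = -20888 / 11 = -1898.91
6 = 6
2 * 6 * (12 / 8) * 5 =90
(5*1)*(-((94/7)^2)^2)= -390374480/2401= -162588.29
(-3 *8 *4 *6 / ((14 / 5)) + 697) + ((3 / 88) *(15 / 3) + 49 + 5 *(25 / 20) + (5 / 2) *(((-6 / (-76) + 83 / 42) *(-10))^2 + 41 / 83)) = 1864950569819 / 1162804104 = 1603.84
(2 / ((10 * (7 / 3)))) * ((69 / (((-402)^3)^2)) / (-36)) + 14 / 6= 1378672584302442217 / 590859678986760960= 2.33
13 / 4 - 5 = -7 / 4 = -1.75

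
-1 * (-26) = 26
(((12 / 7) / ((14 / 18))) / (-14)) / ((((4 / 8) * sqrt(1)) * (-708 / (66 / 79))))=594 / 1598723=0.00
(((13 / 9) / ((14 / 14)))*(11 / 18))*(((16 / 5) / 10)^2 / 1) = 4576 / 50625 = 0.09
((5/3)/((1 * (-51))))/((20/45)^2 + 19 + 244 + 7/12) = -36/290581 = -0.00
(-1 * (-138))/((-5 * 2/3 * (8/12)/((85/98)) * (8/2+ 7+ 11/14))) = -3519/770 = -4.57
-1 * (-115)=115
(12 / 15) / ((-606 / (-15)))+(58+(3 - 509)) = -45246 / 101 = -447.98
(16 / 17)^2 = 256 / 289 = 0.89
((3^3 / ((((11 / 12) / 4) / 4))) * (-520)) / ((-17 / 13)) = 35043840 / 187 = 187400.21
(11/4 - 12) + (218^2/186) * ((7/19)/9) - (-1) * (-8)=-431971/63612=-6.79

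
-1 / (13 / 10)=-0.77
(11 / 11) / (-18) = -0.06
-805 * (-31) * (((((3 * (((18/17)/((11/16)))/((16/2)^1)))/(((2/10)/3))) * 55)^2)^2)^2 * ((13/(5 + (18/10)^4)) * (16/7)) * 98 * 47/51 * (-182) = -1199850422451503424704739000000000000000000000/574321085874971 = -2089163103986590174460491000000.00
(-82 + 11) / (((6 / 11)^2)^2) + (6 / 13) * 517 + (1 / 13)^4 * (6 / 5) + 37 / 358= -18663689818481 / 33128475120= -563.37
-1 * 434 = -434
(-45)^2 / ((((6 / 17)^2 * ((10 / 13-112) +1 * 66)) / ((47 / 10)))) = -2648685 / 1568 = -1689.21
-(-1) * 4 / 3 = 4 / 3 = 1.33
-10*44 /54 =-220 /27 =-8.15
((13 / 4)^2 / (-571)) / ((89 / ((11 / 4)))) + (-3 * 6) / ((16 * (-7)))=3645955 / 22766912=0.16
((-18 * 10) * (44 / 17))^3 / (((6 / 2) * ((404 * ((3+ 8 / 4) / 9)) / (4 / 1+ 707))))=-52982982835200 / 496213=-106774677.07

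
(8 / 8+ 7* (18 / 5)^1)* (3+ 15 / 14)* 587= 4383129 / 70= 62616.13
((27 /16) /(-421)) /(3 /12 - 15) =27 /99356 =0.00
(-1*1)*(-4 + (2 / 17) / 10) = 339 / 85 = 3.99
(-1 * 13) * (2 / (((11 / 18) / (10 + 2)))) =-5616 / 11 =-510.55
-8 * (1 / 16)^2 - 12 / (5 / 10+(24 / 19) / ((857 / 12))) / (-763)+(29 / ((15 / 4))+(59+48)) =114.73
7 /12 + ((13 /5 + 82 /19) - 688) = -775771 /1140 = -680.50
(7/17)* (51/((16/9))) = 189/16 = 11.81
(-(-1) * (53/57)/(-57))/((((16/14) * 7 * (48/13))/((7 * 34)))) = -81991/623808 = -0.13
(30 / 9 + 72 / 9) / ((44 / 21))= 119 / 22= 5.41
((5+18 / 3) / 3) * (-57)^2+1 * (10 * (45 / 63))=83441 / 7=11920.14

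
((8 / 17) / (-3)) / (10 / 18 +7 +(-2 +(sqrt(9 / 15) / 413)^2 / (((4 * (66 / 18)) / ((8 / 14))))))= -1576057560 / 55818706627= -0.03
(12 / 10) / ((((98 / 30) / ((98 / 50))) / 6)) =108 / 25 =4.32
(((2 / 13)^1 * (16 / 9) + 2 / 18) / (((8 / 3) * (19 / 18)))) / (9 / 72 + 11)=270 / 21983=0.01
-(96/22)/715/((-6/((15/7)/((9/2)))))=16/33033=0.00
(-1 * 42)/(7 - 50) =42/43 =0.98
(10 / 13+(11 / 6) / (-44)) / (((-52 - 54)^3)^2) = 227 / 442577963023872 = 0.00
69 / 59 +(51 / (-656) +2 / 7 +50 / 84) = 1603379 / 812784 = 1.97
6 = 6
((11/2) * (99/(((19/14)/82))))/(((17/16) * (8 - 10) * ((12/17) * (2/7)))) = -76764.95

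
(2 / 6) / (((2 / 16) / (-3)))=-8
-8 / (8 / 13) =-13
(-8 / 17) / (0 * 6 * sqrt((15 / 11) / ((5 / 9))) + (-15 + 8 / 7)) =56 / 1649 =0.03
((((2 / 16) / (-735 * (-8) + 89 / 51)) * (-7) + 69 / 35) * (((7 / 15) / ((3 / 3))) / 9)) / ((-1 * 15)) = -55190131 / 8099163000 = -0.01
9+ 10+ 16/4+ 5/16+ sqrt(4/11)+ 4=2 *sqrt(11)/11+ 437/16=27.92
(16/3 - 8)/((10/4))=-16/15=-1.07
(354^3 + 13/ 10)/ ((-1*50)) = -443618653/ 500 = -887237.31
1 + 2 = 3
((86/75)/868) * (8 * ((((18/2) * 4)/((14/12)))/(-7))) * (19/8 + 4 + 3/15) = -407124/1329125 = -0.31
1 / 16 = 0.06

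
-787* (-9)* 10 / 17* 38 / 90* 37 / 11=1106522 / 187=5917.23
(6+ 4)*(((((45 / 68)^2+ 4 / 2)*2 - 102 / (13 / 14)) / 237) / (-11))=0.40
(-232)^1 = -232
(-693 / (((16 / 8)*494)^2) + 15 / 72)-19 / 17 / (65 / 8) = 17440807 / 248916720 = 0.07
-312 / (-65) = 24 / 5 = 4.80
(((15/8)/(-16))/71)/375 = -1/227200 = -0.00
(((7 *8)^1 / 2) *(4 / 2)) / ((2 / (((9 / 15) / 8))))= 2.10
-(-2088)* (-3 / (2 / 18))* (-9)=507384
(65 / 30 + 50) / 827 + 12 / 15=21413 / 24810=0.86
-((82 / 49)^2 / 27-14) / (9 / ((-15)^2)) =22521350 / 64827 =347.41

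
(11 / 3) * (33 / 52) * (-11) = -1331 / 52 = -25.60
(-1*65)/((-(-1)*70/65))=-845/14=-60.36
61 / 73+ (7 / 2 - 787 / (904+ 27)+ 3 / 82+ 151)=154.53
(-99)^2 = 9801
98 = 98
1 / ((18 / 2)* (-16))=-1 / 144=-0.01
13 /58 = 0.22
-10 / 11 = -0.91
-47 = -47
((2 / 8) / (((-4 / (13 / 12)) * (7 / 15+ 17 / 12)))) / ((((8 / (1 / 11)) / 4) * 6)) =-65 / 238656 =-0.00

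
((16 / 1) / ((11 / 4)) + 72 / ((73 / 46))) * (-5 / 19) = -205520 / 15257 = -13.47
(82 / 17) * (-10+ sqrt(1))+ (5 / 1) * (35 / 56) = -5479 / 136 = -40.29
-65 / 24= -2.71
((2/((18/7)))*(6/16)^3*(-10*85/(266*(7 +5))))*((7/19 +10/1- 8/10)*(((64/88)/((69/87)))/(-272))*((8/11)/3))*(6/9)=0.00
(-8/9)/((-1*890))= 4/4005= 0.00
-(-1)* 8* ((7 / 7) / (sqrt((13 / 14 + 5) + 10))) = 8* sqrt(3122) / 223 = 2.00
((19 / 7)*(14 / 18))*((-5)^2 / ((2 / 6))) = 475 / 3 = 158.33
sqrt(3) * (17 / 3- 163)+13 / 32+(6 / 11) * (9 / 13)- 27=-472 * sqrt(3) / 3- 119965 / 4576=-298.73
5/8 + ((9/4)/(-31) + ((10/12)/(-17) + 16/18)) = 52829/37944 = 1.39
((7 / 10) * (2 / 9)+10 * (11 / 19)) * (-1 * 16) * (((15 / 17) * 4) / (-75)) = 19136 / 4275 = 4.48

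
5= 5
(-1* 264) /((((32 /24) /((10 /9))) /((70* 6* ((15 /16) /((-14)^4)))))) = -12375 /5488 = -2.25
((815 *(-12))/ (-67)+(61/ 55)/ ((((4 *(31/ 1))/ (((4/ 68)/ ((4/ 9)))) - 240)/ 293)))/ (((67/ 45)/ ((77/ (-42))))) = -10153458657/ 56310016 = -180.31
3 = 3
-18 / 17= -1.06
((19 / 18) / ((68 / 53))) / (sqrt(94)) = 1007*sqrt(94) / 115056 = 0.08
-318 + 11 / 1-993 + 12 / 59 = -76688 / 59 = -1299.80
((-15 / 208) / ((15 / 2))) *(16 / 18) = -1 / 117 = -0.01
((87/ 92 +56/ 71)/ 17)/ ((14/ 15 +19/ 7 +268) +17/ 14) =1189545/ 3181466122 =0.00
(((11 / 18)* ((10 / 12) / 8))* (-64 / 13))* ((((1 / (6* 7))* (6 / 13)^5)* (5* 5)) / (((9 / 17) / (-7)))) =748000 / 14480427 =0.05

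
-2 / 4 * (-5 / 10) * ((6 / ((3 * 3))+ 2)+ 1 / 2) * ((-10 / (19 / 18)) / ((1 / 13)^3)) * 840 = -13841100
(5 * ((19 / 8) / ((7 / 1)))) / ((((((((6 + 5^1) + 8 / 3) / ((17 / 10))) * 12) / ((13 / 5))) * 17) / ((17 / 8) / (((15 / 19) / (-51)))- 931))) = -10554557 / 3673600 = -2.87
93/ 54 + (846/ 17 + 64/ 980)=3864871/ 74970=51.55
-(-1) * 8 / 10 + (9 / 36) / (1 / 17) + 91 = 1921 / 20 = 96.05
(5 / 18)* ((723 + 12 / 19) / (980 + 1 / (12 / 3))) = 45830 / 223497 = 0.21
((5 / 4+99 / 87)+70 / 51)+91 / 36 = 27901 / 4437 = 6.29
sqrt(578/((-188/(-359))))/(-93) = -17 * sqrt(33746)/8742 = -0.36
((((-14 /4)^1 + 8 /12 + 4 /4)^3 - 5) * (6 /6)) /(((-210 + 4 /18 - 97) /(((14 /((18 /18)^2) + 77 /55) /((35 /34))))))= 40987 /75300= 0.54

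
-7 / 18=-0.39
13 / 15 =0.87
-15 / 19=-0.79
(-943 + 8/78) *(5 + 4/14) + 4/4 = -1360328/273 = -4982.89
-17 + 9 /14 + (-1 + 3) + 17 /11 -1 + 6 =-1203 /154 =-7.81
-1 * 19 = -19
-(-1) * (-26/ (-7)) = 26/ 7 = 3.71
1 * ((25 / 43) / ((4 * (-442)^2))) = 25 / 33602608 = 0.00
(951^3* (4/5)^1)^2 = 11835948976076691216/25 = 473437959043067648.64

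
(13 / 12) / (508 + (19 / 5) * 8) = 65 / 32304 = 0.00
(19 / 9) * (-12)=-76 / 3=-25.33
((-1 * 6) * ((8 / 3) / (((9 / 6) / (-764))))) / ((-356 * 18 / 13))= -39728 / 2403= -16.53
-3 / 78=-1 / 26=-0.04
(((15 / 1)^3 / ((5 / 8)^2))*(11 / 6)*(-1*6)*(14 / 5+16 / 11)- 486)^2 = 163893806244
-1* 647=-647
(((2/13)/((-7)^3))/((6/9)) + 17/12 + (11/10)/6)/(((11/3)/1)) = 106971/245245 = 0.44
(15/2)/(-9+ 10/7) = -105/106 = -0.99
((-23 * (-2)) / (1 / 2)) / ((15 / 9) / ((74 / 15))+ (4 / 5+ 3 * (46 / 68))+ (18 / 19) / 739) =4062622940 / 139919011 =29.04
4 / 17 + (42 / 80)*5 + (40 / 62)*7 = 31099 / 4216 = 7.38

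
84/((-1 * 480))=-7/40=-0.18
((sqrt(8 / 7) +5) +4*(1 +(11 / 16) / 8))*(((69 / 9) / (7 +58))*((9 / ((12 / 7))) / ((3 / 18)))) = 69*sqrt(14) / 65 +11109 / 320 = 38.69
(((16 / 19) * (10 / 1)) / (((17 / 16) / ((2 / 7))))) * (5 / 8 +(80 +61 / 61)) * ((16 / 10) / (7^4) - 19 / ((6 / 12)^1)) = -38129516288 / 5428661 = -7023.74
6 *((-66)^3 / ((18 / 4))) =-383328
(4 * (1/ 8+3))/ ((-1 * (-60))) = 5/ 24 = 0.21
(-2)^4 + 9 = 25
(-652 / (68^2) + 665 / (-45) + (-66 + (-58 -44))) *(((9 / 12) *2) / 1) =-1903087 / 6936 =-274.38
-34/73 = -0.47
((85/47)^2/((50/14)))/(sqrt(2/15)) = 2023 *sqrt(30)/4418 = 2.51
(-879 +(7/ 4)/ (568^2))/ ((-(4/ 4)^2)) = 1134345977/ 1290496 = 879.00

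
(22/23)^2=484/529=0.91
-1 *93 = -93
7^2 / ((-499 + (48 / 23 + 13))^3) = -12167 / 28137753000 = -0.00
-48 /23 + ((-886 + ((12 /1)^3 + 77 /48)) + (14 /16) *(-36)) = 894259 /1104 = 810.02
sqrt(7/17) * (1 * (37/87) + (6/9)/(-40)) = 237 * sqrt(119)/9860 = 0.26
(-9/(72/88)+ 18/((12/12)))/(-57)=-7/57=-0.12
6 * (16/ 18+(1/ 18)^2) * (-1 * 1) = -289/ 54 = -5.35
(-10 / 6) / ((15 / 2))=-2 / 9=-0.22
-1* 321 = -321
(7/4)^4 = 2401/256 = 9.38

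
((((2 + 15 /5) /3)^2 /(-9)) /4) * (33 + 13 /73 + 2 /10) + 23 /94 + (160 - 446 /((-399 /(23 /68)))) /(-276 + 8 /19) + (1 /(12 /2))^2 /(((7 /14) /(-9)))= -393972900737 /115441265016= -3.41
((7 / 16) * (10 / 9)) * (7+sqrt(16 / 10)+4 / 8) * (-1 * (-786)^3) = 94419822 * sqrt(10)+3540743325 / 2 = 2068953356.29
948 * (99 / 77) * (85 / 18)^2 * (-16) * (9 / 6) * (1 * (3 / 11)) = -13698600 / 77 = -177903.90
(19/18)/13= 19/234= 0.08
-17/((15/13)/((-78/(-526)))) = -2873/1315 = -2.18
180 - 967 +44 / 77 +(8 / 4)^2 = -5477 / 7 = -782.43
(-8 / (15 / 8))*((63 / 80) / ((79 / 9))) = -756 / 1975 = -0.38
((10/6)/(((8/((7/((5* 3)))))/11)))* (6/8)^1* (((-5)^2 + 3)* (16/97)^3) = 275968/2738019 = 0.10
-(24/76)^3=-216/6859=-0.03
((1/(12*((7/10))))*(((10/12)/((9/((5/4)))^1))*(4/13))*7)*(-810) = -625/26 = -24.04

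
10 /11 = 0.91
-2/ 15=-0.13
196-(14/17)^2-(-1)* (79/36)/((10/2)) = 10183471/52020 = 195.76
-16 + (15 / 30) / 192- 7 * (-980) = 2628097 / 384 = 6844.00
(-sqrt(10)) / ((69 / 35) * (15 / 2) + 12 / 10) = -0.20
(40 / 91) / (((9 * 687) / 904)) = 36160 / 562653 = 0.06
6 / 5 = 1.20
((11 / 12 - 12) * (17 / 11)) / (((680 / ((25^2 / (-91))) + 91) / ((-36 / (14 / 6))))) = -363375 / 11011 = -33.00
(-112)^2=12544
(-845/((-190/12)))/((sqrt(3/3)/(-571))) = -578994/19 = -30473.37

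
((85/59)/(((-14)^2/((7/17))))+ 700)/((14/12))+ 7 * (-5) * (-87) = 21075405/5782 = 3645.00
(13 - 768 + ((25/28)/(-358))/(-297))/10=-449546323/5954256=-75.50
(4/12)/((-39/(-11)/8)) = 88/117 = 0.75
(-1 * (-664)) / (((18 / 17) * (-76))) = -1411 / 171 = -8.25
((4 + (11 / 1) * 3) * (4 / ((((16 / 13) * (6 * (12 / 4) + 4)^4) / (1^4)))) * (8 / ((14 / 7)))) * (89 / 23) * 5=214045 / 5387888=0.04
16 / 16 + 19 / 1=20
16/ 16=1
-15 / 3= -5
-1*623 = -623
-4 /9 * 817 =-3268 /9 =-363.11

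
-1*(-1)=1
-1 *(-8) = 8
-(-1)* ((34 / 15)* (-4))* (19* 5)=-2584 / 3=-861.33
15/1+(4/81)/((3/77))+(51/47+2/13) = 2599234/148473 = 17.51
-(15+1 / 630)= -15.00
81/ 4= 20.25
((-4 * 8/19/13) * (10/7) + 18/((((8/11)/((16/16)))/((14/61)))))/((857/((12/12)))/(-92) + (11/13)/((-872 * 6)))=-69744158376/118228160953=-0.59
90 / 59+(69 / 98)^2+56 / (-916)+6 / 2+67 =9337506487 / 129759644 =71.96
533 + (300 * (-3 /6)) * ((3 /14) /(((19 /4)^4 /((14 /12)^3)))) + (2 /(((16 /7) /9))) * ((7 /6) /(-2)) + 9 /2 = 6665837639 /12510816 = 532.81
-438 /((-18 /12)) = 292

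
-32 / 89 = -0.36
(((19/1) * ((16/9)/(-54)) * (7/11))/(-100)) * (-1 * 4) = -1064/66825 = -0.02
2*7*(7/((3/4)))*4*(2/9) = 3136/27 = 116.15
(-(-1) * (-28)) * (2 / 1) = -56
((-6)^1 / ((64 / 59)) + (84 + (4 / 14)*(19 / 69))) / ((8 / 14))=137.46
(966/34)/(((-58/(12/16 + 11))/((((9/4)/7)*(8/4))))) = -29187/7888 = -3.70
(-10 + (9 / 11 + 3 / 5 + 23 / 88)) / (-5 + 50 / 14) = 25627 / 4400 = 5.82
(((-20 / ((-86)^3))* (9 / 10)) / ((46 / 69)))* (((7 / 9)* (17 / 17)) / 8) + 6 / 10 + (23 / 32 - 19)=-17.68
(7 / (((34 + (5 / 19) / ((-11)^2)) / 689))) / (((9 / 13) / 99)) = 1585595011 / 78171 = 20283.67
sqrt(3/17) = sqrt(51)/17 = 0.42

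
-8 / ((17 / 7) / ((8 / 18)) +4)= -224 / 265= -0.85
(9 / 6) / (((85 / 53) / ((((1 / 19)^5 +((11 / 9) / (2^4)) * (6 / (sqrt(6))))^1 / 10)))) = 159 / 4209368300 +583 * sqrt(6) / 81600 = 0.02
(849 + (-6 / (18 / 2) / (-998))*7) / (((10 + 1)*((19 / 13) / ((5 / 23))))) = 82612400 / 7196079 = 11.48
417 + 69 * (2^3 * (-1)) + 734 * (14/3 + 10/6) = 13541/3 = 4513.67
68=68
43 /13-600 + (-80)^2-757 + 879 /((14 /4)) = 482068 /91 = 5297.45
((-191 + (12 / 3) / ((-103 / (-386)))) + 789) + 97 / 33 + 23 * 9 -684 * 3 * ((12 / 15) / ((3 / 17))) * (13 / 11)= -172853014 / 16995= -10170.82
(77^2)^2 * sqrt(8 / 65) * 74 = 5202650068 * sqrt(130) / 65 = 912605192.76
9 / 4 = 2.25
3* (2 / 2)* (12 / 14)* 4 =72 / 7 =10.29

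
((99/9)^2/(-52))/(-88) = 11/416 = 0.03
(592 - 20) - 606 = -34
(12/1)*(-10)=-120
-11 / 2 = -5.50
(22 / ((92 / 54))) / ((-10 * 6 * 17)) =-0.01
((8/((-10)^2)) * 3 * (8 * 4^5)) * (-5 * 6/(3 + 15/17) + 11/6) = -11587.96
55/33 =5/3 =1.67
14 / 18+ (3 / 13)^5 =2601238 / 3341637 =0.78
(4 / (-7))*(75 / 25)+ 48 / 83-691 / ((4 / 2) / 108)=-21680094 / 581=-37315.14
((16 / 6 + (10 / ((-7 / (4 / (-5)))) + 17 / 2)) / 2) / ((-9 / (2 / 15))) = -517 / 5670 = -0.09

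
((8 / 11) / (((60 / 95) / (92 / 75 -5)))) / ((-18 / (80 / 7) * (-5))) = -86032 / 155925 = -0.55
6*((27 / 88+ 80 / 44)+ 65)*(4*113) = 182043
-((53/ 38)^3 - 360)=19605043/ 54872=357.29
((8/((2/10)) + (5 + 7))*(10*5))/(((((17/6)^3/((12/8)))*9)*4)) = 23400/4913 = 4.76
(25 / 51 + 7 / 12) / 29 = 73 / 1972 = 0.04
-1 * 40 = -40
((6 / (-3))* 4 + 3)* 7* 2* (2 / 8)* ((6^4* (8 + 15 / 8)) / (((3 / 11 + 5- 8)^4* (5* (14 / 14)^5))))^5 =-14490627737841159448344051490393 / 3906250000000000000000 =-3709600700.89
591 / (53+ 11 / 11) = 10.94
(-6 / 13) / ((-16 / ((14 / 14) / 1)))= 0.03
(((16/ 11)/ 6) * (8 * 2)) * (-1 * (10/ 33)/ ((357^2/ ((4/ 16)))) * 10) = -3200/ 138791961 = -0.00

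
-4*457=-1828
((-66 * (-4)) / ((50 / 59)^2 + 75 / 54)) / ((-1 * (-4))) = 4135428 / 132025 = 31.32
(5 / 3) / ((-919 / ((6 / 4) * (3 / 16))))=-15 / 29408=-0.00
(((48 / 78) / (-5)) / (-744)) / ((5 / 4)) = 4 / 30225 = 0.00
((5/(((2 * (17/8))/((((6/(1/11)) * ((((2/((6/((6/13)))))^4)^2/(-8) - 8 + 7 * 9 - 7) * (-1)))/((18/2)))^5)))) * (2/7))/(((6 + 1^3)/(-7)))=18972024325193960340904350547271578693495742012583469939425280/10444492136660395821955522018754633306792032068117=1816462119646.94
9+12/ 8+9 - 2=35/ 2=17.50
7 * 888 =6216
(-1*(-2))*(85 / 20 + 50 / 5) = 57 / 2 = 28.50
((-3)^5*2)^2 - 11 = 236185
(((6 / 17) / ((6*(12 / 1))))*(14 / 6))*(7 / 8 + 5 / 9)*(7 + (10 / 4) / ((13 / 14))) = 5047 / 31824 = 0.16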